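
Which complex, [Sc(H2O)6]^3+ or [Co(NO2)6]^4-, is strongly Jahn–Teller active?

[Sc(H2O)6]^3+: Summing ligand charges against the +3 overall charge gives an oxidation state of +3 for scandium. Scandium is a group-3 element; Sc(III) is therefore d⁰. The d⁰ configuration leaves the e_g set evenly filled (or empty) — no strong Jahn–Teller driving force.
[Co(NO2)6]^4-: Ligand charges: each nitro (N-bound nitrite) is −1. With an overall charge of −4 the cobalt centre must be in the +2 oxidation state. Cobalt is a group-9 element; Co(II) is therefore d⁷. Nitro (N-bound nitrite) is a strong-field ligand (high in the spectrochemical series) for a first-row metal, so the complex is low-spin. The t₂g⁶e_g¹ (low-spin) configuration has an unevenly filled e_g set; the Jahn–Teller theorem predicts a tetragonal distortion (typically axial elongation) to lift the degeneracy.

[Co(NO2)6]^4-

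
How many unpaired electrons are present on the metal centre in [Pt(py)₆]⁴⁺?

Summing ligand charges against the +4 overall charge gives an oxidation state of +4 for platinum.
Group 10 minus oxidation state 4 gives a d⁶ configuration.
The spin state decides the count: a 5d ion has a large Δₒ and is invariably low-spin.
An octahedral low-spin d⁶ ion is t₂g⁶e_g⁰, giving 0 unpaired electrons.

0 unpaired electrons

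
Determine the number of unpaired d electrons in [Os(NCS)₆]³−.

1 unpaired electron

Ligand charges: each isothiocyanate is −1. With an overall charge of −3 the osmium centre must be in the +3 oxidation state.
Osmium is a group-8 element; Os(III) is therefore d⁵.
The spin state decides the count: a 5d ion has a large Δₒ and is invariably low-spin.
An octahedral low-spin d⁵ ion is t₂g⁵e_g⁰, giving 1 unpaired electron.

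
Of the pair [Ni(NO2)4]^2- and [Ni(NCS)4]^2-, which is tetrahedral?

For [Ni(NO2)4]^2-: Summing ligand charges against the −2 overall charge gives an oxidation state of +2 for nickel. Nickel is a group-10 element; Ni(II) is therefore d⁸. Nitro (N-bound nitrite) is a strong-field ligand (high in the spectrochemical series). A 3d d⁸ ion with strong-field ligands gains enough CFSE to favour square planar over tetrahedral. → square planar.
For [Ni(NCS)4]^2-: Ligand charges: each isothiocyanate is −1. With an overall charge of −2 the nickel centre must be in the +2 oxidation state. Ni sits in group 10, so the d-electron count is 10 − 2 = 8. Isothiocyanate is a weak-field ligand. With weak-field ligands the CFSE gain from square planar is small, so a 3d d⁸ ion takes the sterically preferred tetrahedral geometry. → tetrahedral.

[Ni(NCS)4]^2-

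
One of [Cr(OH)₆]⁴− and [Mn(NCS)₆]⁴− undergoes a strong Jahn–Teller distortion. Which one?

[Cr(OH)₆]⁴−: Ligand charges: each hydroxide is −1. With an overall charge of −4 the chromium centre must be in the +2 oxidation state. Group 6 minus oxidation state 2 gives a d⁴ configuration. Hydroxide is a weak-field ligand for a first-row metal, so the complex is high-spin. The t₂g³e_g¹ (high-spin) configuration has an unevenly filled e_g set; the Jahn–Teller theorem predicts a tetragonal distortion (typically axial elongation) to lift the degeneracy.
[Mn(NCS)₆]⁴−: Ligand charges: each isothiocyanate is −1. With an overall charge of −4 the manganese centre must be in the +2 oxidation state. Manganese is a group-7 element; Mn(II) is therefore d⁵. Isothiocyanate is a weak-field ligand for a first-row metal, so the complex is high-spin. The d⁵ configuration leaves the e_g set evenly filled (or empty) — no strong Jahn–Teller driving force.

[Cr(OH)₆]⁴−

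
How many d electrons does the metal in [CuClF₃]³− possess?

d10

Ligand charges: each chloride is −1; each fluoride is −1. With an overall charge of −3 the copper centre must be in the +1 oxidation state.
Group 11 minus oxidation state 1 gives a d¹⁰ configuration.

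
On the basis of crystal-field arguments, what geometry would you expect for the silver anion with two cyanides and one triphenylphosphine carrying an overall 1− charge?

Ligand charges: each cyanide is −1; triphenylphosphine is neutral. With an overall charge of −1 the silver centre must be in the +1 oxidation state.
Group 11 minus oxidation state 1 gives a d¹⁰ configuration.
Coordination number: 3.
Three ligands around a d¹⁰ centre minimise repulsion in a trigonal-planar arrangement.

trigonal planar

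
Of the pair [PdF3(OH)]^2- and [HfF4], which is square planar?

[PdF3(OH)]^2-

For [PdF3(OH)]^2-: Each fluoride is −1; each hydroxide is −1; balancing the −2 overall charge requires Pd(II). Pd sits in group 10, so the d-electron count is 10 − 2 = 8. A 4d d⁸ ion has a large crystal-field splitting; square planar leaves the high-energy d_{x²−y²} orbital empty and maximises CFSE. → square planar.
For [HfF4]: Summing ligand charges against the 0 overall charge gives an oxidation state of +4 for hafnium. Hafnium is a group-4 element; Hf(IV) is therefore d⁰. A d⁰ ion has no crystal-field stabilisation preference between square planar and tetrahedral, so four ligands adopt the sterically favoured tetrahedral geometry. → tetrahedral.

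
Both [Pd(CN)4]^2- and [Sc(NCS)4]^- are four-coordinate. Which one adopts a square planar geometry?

For [Pd(CN)4]^2-: Ligand charges: each cyanide is −1. With an overall charge of −2 the palladium centre must be in the +2 oxidation state. Pd sits in group 10, so the d-electron count is 10 − 2 = 8. A 4d d⁸ ion has a large crystal-field splitting; square planar leaves the high-energy d_{x²−y²} orbital empty and maximises CFSE. → square planar.
For [Sc(NCS)4]^-: Each isothiocyanate is −1; balancing the −1 overall charge requires Sc(III). Sc sits in group 3, so the d-electron count is 3 − 3 = 0. A d⁰ ion has no crystal-field stabilisation preference between square planar and tetrahedral, so four ligands adopt the sterically favoured tetrahedral geometry. → tetrahedral.

[Pd(CN)4]^2-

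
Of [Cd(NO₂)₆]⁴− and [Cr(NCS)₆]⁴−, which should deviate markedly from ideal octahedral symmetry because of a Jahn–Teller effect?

[Cd(NO₂)₆]⁴−: Summing ligand charges against the −4 overall charge gives an oxidation state of +2 for cadmium. Cd sits in group 12, so the d-electron count is 12 − 2 = 10. The d¹⁰ configuration leaves the e_g set evenly filled (or empty) — no strong Jahn–Teller driving force.
[Cr(NCS)₆]⁴−: Ligand charges: each isothiocyanate is −1. With an overall charge of −4 the chromium centre must be in the +2 oxidation state. Cr sits in group 6, so the d-electron count is 6 − 2 = 4. Isothiocyanate is a weak-field ligand for a first-row metal, so the complex is high-spin. The t₂g³e_g¹ (high-spin) configuration has an unevenly filled e_g set; the Jahn–Teller theorem predicts a tetragonal distortion (typically axial elongation) to lift the degeneracy.

[Cr(NCS)₆]⁴−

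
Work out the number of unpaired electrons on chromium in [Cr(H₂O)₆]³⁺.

3

Summing ligand charges against the +3 overall charge gives an oxidation state of +3 for chromium.
Chromium is a group-6 element; Cr(III) is therefore d³.
In an octahedral field the d³ configuration is t₂g³e_g⁰ (only one arrangement possible), giving 3 unpaired electrons.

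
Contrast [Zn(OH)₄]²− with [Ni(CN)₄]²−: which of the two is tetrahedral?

[Zn(OH)₄]²−

For [Zn(OH)₄]²−: Ligand charges: each hydroxide is −1. With an overall charge of −2 the zinc centre must be in the +2 oxidation state. Zn sits in group 12, so the d-electron count is 12 − 2 = 10. A d¹⁰ ion has no crystal-field stabilisation preference between square planar and tetrahedral, so four ligands adopt the sterically favoured tetrahedral geometry. → tetrahedral.
For [Ni(CN)₄]²−: Each cyanide is −1; balancing the −2 overall charge requires Ni(II). Nickel is a group-10 element; Ni(II) is therefore d⁸. Cyanide is a strong-field ligand (high in the spectrochemical series). A 3d d⁸ ion with strong-field ligands gains enough CFSE to favour square planar over tetrahedral. → square planar.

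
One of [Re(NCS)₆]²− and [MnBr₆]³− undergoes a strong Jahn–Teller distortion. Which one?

[MnBr₆]³−

[Re(NCS)₆]²−: Summing ligand charges against the −2 overall charge gives an oxidation state of +4 for rhenium. Group 7 minus oxidation state 4 gives a d³ configuration. The d³ configuration leaves the e_g set evenly filled (or empty) — no strong Jahn–Teller driving force.
[MnBr₆]³−: Ligand charges: each bromide is −1. With an overall charge of −3 the manganese centre must be in the +3 oxidation state. Mn sits in group 7, so the d-electron count is 7 − 3 = 4. Bromide is a weak-field ligand for a first-row metal, so the complex is high-spin. The t₂g³e_g¹ (high-spin) configuration has an unevenly filled e_g set; the Jahn–Teller theorem predicts a tetragonal distortion (typically axial elongation) to lift the degeneracy.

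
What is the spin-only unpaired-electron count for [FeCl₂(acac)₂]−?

5

Ligand charges: each chloride is −1; each acetylacetonate is −1. With an overall charge of −1 the iron centre must be in the +3 oxidation state.
Fe sits in group 8, so the d-electron count is 8 − 3 = 5.
Counting donor atoms: 2×chloride (monodentate) → 2 donors; 2×acetylacetonate (bidentate) → 4 donors. Coordination number = 6.
The spin state decides the count: Acetylacetonate and chloride are weak-field ligands for a first-row metal, so the complex is high-spin.
An octahedral high-spin d⁵ ion is t₂g³e_g², giving 5 unpaired electrons.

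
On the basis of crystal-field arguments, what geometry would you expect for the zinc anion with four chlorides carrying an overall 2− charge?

Summing ligand charges against the −2 overall charge gives an oxidation state of +2 for zinc.
Group 12 minus oxidation state 2 gives a d¹⁰ configuration.
Coordination number: 4.
A d¹⁰ ion has no crystal-field stabilisation preference between square planar and tetrahedral, so four ligands adopt the sterically favoured tetrahedral geometry.

tetrahedral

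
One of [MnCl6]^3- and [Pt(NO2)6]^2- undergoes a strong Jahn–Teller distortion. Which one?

[MnCl6]^3-

[MnCl6]^3-: Ligand charges: each chloride is −1. With an overall charge of −3 the manganese centre must be in the +3 oxidation state. Mn sits in group 7, so the d-electron count is 7 − 3 = 4. Chloride is a weak-field ligand for a first-row metal, so the complex is high-spin. The t₂g³e_g¹ (high-spin) configuration has an unevenly filled e_g set; the Jahn–Teller theorem predicts a tetragonal distortion (typically axial elongation) to lift the degeneracy.
[Pt(NO2)6]^2-: Summing ligand charges against the −2 overall charge gives an oxidation state of +4 for platinum. Platinum is a group-10 element; Pt(IV) is therefore d⁶. A 5d ion has a large Δₒ and is invariably low-spin. The d⁶ configuration leaves the e_g set evenly filled (or empty) — no strong Jahn–Teller driving force.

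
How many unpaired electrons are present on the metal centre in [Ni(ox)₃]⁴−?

2 unpaired electrons

Summing ligand charges against the −4 overall charge gives an oxidation state of +2 for nickel.
Nickel is a group-10 element; Ni(II) is therefore d⁸.
Counting donor atoms: 3×oxalate (bidentate) → 6 donors. Coordination number = 6.
In an octahedral field the d⁸ configuration is t₂g⁶e_g² (only one arrangement possible), giving 2 unpaired electrons.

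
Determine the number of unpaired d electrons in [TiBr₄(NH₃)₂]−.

1

Ligand charges: each bromide is −1; ammonia is neutral. With an overall charge of −1 the titanium centre must be in the +3 oxidation state.
Ti sits in group 4, so the d-electron count is 4 − 3 = 1.
In an octahedral field the d¹ configuration is t₂g¹e_g⁰ (only one arrangement possible), giving 1 unpaired electron.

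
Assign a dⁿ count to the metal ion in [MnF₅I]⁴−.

d5

Summing ligand charges against the −4 overall charge gives an oxidation state of +2 for manganese.
Manganese is a group-7 element; Mn(II) is therefore d⁵.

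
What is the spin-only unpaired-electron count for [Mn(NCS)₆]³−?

Summing ligand charges against the −3 overall charge gives an oxidation state of +3 for manganese.
Manganese is a group-7 element; Mn(III) is therefore d⁴.
The spin state decides the count: Isothiocyanate is a weak-field ligand for a first-row metal, so the complex is high-spin.
An octahedral high-spin d⁴ ion is t₂g³e_g¹, giving 4 unpaired electrons.

4 unpaired electrons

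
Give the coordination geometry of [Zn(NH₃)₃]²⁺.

Summing ligand charges against the +2 overall charge gives an oxidation state of +2 for zinc.
Zn sits in group 12, so the d-electron count is 12 − 2 = 10.
With 3 monodentate ligands the coordination number is 3.
Three ligands around a d¹⁰ centre minimise repulsion in a trigonal-planar arrangement.

trigonal planar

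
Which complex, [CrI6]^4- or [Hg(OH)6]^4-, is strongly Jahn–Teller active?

[CrI6]^4-: Ligand charges: each iodide is −1. With an overall charge of −4 the chromium centre must be in the +2 oxidation state. Cr sits in group 6, so the d-electron count is 6 − 2 = 4. Iodide is a weak-field ligand for a first-row metal, so the complex is high-spin. The t₂g³e_g¹ (high-spin) configuration has an unevenly filled e_g set; the Jahn–Teller theorem predicts a tetragonal distortion (typically axial elongation) to lift the degeneracy.
[Hg(OH)6]^4-: Ligand charges: each hydroxide is −1. With an overall charge of −4 the mercury centre must be in the +2 oxidation state. Hg sits in group 12, so the d-electron count is 12 − 2 = 10. The d¹⁰ configuration leaves the e_g set evenly filled (or empty) — no strong Jahn–Teller driving force.

[CrI6]^4-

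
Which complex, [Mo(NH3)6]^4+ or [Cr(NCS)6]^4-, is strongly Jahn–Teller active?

[Cr(NCS)6]^4-

[Mo(NH3)6]^4+: Summing ligand charges against the +4 overall charge gives an oxidation state of +4 for molybdenum. Mo sits in group 6, so the d-electron count is 6 − 4 = 2. The d² configuration leaves the e_g set evenly filled (or empty) — no strong Jahn–Teller driving force.
[Cr(NCS)6]^4-: Ligand charges: each isothiocyanate is −1. With an overall charge of −4 the chromium centre must be in the +2 oxidation state. Cr sits in group 6, so the d-electron count is 6 − 2 = 4. Isothiocyanate is a weak-field ligand for a first-row metal, so the complex is high-spin. The t₂g³e_g¹ (high-spin) configuration has an unevenly filled e_g set; the Jahn–Teller theorem predicts a tetragonal distortion (typically axial elongation) to lift the degeneracy.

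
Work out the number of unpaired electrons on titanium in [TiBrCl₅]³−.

1 unpaired electron

Ligand charges: each bromide is −1; each chloride is −1. With an overall charge of −3 the titanium centre must be in the +3 oxidation state.
Group 4 minus oxidation state 3 gives a d¹ configuration.
In an octahedral field the d¹ configuration is t₂g¹e_g⁰ (only one arrangement possible), giving 1 unpaired electron.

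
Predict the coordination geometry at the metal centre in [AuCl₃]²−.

Each chloride is −1; balancing the −2 overall charge requires Au(I).
Au sits in group 11, so the d-electron count is 11 − 1 = 10.
With 3 monodentate ligands the coordination number is 3.
Three ligands around a d¹⁰ centre minimise repulsion in a trigonal-planar arrangement.

trigonal planar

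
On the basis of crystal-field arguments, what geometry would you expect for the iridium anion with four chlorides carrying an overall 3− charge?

Summing ligand charges against the −3 overall charge gives an oxidation state of +1 for iridium.
Iridium is a group-9 element; Ir(I) is therefore d⁸.
Coordination number: 4.
A 5d d⁸ ion has a large crystal-field splitting; square planar leaves the high-energy d_{x²−y²} orbital empty and maximises CFSE.

square planar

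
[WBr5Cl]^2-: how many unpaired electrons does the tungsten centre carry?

Ligand charges: each bromide is −1; each chloride is −1. With an overall charge of −2 the tungsten centre must be in the +4 oxidation state.
Tungsten is a group-6 element; W(IV) is therefore d².
In an octahedral field the d² configuration is t₂g²e_g⁰ (only one arrangement possible), giving 2 unpaired electrons.

2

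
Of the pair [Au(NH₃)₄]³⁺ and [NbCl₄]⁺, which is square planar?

For [Au(NH₃)₄]³⁺: Ligand charges: ammonia is neutral. With an overall charge of +3 the gold centre must be in the +3 oxidation state. Group 11 minus oxidation state 3 gives a d⁸ configuration. A 5d d⁸ ion has a large crystal-field splitting; square planar leaves the high-energy d_{x²−y²} orbital empty and maximises CFSE. → square planar.
For [NbCl₄]⁺: Each chloride is −1; balancing the +1 overall charge requires Nb(V). Group 5 minus oxidation state 5 gives a d⁰ configuration. A d⁰ ion has no crystal-field stabilisation preference between square planar and tetrahedral, so four ligands adopt the sterically favoured tetrahedral geometry. → tetrahedral.

[Au(NH₃)₄]³⁺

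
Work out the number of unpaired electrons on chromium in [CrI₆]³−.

3

Summing ligand charges against the −3 overall charge gives an oxidation state of +3 for chromium.
Chromium is a group-6 element; Cr(III) is therefore d³.
In an octahedral field the d³ configuration is t₂g³e_g⁰ (only one arrangement possible), giving 3 unpaired electrons.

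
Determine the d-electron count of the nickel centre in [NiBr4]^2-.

d⁸

Ligand charges: each bromide is −1. With an overall charge of −2 the nickel centre must be in the +2 oxidation state.
Nickel is a group-10 element; Ni(II) is therefore d⁸.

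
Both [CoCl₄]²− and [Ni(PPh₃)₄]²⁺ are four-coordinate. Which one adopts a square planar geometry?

For [CoCl₄]²−: Each chloride is −1; balancing the −2 overall charge requires Co(II). Group 9 minus oxidation state 2 gives a d⁷ configuration. For a high-spin 3d d⁷ ion with weak-field ligands the small Δₜ gives little square-planar CFSE advantage, so four ligands adopt the sterically favoured tetrahedral geometry. → tetrahedral.
For [Ni(PPh₃)₄]²⁺: Ligand charges: triphenylphosphine is neutral. With an overall charge of +2 the nickel centre must be in the +2 oxidation state. Ni sits in group 10, so the d-electron count is 10 − 2 = 8. Triphenylphosphine is a strong-field ligand (high in the spectrochemical series). A 3d d⁸ ion with strong-field ligands gains enough CFSE to favour square planar over tetrahedral. → square planar.

[Ni(PPh₃)₄]²⁺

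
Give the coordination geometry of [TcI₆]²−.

Ligand charges: each iodide is −1. With an overall charge of −2 the technetium centre must be in the +4 oxidation state.
Tc sits in group 7, so the d-electron count is 7 − 4 = 3.
With 6 monodentate ligands the coordination number is 6.
Six donors around a single metal centre give an octahedral coordination sphere.

octahedral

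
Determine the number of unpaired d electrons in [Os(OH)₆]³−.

Ligand charges: each hydroxide is −1. With an overall charge of −3 the osmium centre must be in the +3 oxidation state.
Os sits in group 8, so the d-electron count is 8 − 3 = 5.
The spin state decides the count: a 5d ion has a large Δₒ and is invariably low-spin.
An octahedral low-spin d⁵ ion is t₂g⁵e_g⁰, giving 1 unpaired electron.

1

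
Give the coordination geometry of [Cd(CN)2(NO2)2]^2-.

Summing ligand charges against the −2 overall charge gives an oxidation state of +2 for cadmium.
Cd sits in group 12, so the d-electron count is 12 − 2 = 10.
Coordination number: 4.
A d¹⁰ ion has no crystal-field stabilisation preference between square planar and tetrahedral, so four ligands adopt the sterically favoured tetrahedral geometry.

tetrahedral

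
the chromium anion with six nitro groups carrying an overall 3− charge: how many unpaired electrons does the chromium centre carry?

Summing ligand charges against the −3 overall charge gives an oxidation state of +3 for chromium.
Cr sits in group 6, so the d-electron count is 6 − 3 = 3.
In an octahedral field the d³ configuration is t₂g³e_g⁰ (only one arrangement possible), giving 3 unpaired electrons.

3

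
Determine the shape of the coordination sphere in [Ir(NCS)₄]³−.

square planar

Summing ligand charges against the −3 overall charge gives an oxidation state of +1 for iridium.
Ir sits in group 9, so the d-electron count is 9 − 1 = 8.
Coordination number: 4.
A 5d d⁸ ion has a large crystal-field splitting; square planar leaves the high-energy d_{x²−y²} orbital empty and maximises CFSE.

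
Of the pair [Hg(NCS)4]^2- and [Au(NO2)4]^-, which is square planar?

For [Hg(NCS)4]^2-: Ligand charges: each isothiocyanate is −1. With an overall charge of −2 the mercury centre must be in the +2 oxidation state. Hg sits in group 12, so the d-electron count is 12 − 2 = 10. A d¹⁰ ion has no crystal-field stabilisation preference between square planar and tetrahedral, so four ligands adopt the sterically favoured tetrahedral geometry. → tetrahedral.
For [Au(NO2)4]^-: Ligand charges: each nitro (N-bound nitrite) is −1. With an overall charge of −1 the gold centre must be in the +3 oxidation state. Gold is a group-11 element; Au(III) is therefore d⁸. A 5d d⁸ ion has a large crystal-field splitting; square planar leaves the high-energy d_{x²−y²} orbital empty and maximises CFSE. → square planar.

[Au(NO2)4]^-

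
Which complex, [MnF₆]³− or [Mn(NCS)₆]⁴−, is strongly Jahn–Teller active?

[MnF₆]³−

[MnF₆]³−: Summing ligand charges against the −3 overall charge gives an oxidation state of +3 for manganese. Mn sits in group 7, so the d-electron count is 7 − 3 = 4. Fluoride is a weak-field ligand for a first-row metal, so the complex is high-spin. The t₂g³e_g¹ (high-spin) configuration has an unevenly filled e_g set; the Jahn–Teller theorem predicts a tetragonal distortion (typically axial elongation) to lift the degeneracy.
[Mn(NCS)₆]⁴−: Ligand charges: each isothiocyanate is −1. With an overall charge of −4 the manganese centre must be in the +2 oxidation state. Manganese is a group-7 element; Mn(II) is therefore d⁵. Isothiocyanate is a weak-field ligand for a first-row metal, so the complex is high-spin. The d⁵ configuration leaves the e_g set evenly filled (or empty) — no strong Jahn–Teller driving force.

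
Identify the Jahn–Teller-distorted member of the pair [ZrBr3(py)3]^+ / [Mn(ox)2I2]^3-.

[Mn(ox)2I2]^3-

[ZrBr3(py)3]^+: Summing ligand charges against the +1 overall charge gives an oxidation state of +4 for zirconium. Zr sits in group 4, so the d-electron count is 4 − 4 = 0. The d⁰ configuration leaves the e_g set evenly filled (or empty) — no strong Jahn–Teller driving force.
[Mn(ox)2I2]^3-: Ligand charges: each oxalate is −2; each iodide is −1. With an overall charge of −3 the manganese centre must be in the +3 oxidation state. Mn sits in group 7, so the d-electron count is 7 − 3 = 4. Iodide and oxalate are weak-field ligands for a first-row metal, so the complex is high-spin. The t₂g³e_g¹ (high-spin) configuration has an unevenly filled e_g set; the Jahn–Teller theorem predicts a tetragonal distortion (typically axial elongation) to lift the degeneracy.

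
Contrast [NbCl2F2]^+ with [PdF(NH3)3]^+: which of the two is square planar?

For [NbCl2F2]^+: Summing ligand charges against the +1 overall charge gives an oxidation state of +5 for niobium. Group 5 minus oxidation state 5 gives a d⁰ configuration. A d⁰ ion has no crystal-field stabilisation preference between square planar and tetrahedral, so four ligands adopt the sterically favoured tetrahedral geometry. → tetrahedral.
For [PdF(NH3)3]^+: Summing ligand charges against the +1 overall charge gives an oxidation state of +2 for palladium. Palladium is a group-10 element; Pd(II) is therefore d⁸. A 4d d⁸ ion has a large crystal-field splitting; square planar leaves the high-energy d_{x²−y²} orbital empty and maximises CFSE. → square planar.

[PdF(NH3)3]^+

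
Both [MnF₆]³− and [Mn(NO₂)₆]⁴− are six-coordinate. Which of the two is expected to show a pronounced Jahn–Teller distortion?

[MnF₆]³−: Summing ligand charges against the −3 overall charge gives an oxidation state of +3 for manganese. Group 7 minus oxidation state 3 gives a d⁴ configuration. Fluoride is a weak-field ligand for a first-row metal, so the complex is high-spin. The t₂g³e_g¹ (high-spin) configuration has an unevenly filled e_g set; the Jahn–Teller theorem predicts a tetragonal distortion (typically axial elongation) to lift the degeneracy.
[Mn(NO₂)₆]⁴−: Summing ligand charges against the −4 overall charge gives an oxidation state of +2 for manganese. Mn sits in group 7, so the d-electron count is 7 − 2 = 5. Nitro (N-bound nitrite) is a strong-field ligand (high in the spectrochemical series) for a first-row metal, so the complex is low-spin. The d⁵ configuration leaves the e_g set evenly filled (or empty) — no strong Jahn–Teller driving force.

[MnF₆]³−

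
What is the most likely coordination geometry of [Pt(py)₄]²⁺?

square planar

Ligand charges: pyridine is neutral. With an overall charge of +2 the platinum centre must be in the +2 oxidation state.
Pt sits in group 10, so the d-electron count is 10 − 2 = 8.
With 4 monodentate ligands the coordination number is 4.
A 5d d⁸ ion has a large crystal-field splitting; square planar leaves the high-energy d_{x²−y²} orbital empty and maximises CFSE.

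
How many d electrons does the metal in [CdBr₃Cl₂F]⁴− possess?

Ligand charges: each bromide is −1; each chloride is −1; each fluoride is −1. With an overall charge of −4 the cadmium centre must be in the +2 oxidation state.
Cadmium is a group-12 element; Cd(II) is therefore d¹⁰.

d¹⁰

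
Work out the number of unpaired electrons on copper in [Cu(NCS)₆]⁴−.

Ligand charges: each isothiocyanate is −1. With an overall charge of −4 the copper centre must be in the +2 oxidation state.
Copper is a group-11 element; Cu(II) is therefore d⁹.
In an octahedral field the d⁹ configuration is t₂g⁶e_g³ (only one arrangement possible), giving 1 unpaired electron.

1 unpaired electron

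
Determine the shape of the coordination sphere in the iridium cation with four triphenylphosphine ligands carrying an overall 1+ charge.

square planar

Triphenylphosphine is neutral; balancing the +1 overall charge requires Ir(I).
Ir sits in group 9, so the d-electron count is 9 − 1 = 8.
Coordination number: 4.
A 5d d⁸ ion has a large crystal-field splitting; square planar leaves the high-energy d_{x²−y²} orbital empty and maximises CFSE.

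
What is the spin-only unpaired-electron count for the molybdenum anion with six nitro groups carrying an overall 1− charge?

Ligand charges: each nitro (N-bound nitrite) is −1. With an overall charge of −1 the molybdenum centre must be in the +5 oxidation state.
Group 6 minus oxidation state 5 gives a d¹ configuration.
In an octahedral field the d¹ configuration is t₂g¹e_g⁰ (only one arrangement possible), giving 1 unpaired electron.

1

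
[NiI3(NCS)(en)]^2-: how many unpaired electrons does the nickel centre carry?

Each iodide is −1; each isothiocyanate is −1; ethylenediamine is neutral; balancing the −2 overall charge requires Ni(II).
Ni sits in group 10, so the d-electron count is 10 − 2 = 8.
Counting donor atoms: 3×iodide (monodentate) → 3 donors; 1×isothiocyanate (monodentate) → 1 donor; 1×ethylenediamine (bidentate) → 2 donors. Coordination number = 6.
In an octahedral field the d⁸ configuration is t₂g⁶e_g² (only one arrangement possible), giving 2 unpaired electrons.

2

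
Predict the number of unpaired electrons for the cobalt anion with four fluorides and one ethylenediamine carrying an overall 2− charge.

3 unpaired electrons

Each fluoride is −1; ethylenediamine is neutral; balancing the −2 overall charge requires Co(II).
Cobalt is a group-9 element; Co(II) is therefore d⁷.
Counting donor atoms: 4×fluoride (monodentate) → 4 donors; 1×ethylenediamine (bidentate) → 2 donors. Coordination number = 6.
The spin state decides the count: Fluoride is a weak-field ligand for a first-row metal, so the complex is high-spin.
An octahedral high-spin d⁷ ion is t₂g⁵e_g², giving 3 unpaired electrons.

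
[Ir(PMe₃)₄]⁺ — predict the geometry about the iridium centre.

Ligand charges: trimethylphosphine is neutral. With an overall charge of +1 the iridium centre must be in the +1 oxidation state.
Iridium is a group-9 element; Ir(I) is therefore d⁸.
With 4 monodentate ligands the coordination number is 4.
A 5d d⁸ ion has a large crystal-field splitting; square planar leaves the high-energy d_{x²−y²} orbital empty and maximises CFSE.

square planar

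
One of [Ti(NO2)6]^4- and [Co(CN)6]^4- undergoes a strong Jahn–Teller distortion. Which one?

[Ti(NO2)6]^4-: Ligand charges: each nitro (N-bound nitrite) is −1. With an overall charge of −4 the titanium centre must be in the +2 oxidation state. Titanium is a group-4 element; Ti(II) is therefore d². The d² configuration leaves the e_g set evenly filled (or empty) — no strong Jahn–Teller driving force.
[Co(CN)6]^4-: Each cyanide is −1; balancing the −4 overall charge requires Co(II). Co sits in group 9, so the d-electron count is 9 − 2 = 7. Cyanide is a strong-field ligand (high in the spectrochemical series) for a first-row metal, so the complex is low-spin. The t₂g⁶e_g¹ (low-spin) configuration has an unevenly filled e_g set; the Jahn–Teller theorem predicts a tetragonal distortion (typically axial elongation) to lift the degeneracy.

[Co(CN)6]^4-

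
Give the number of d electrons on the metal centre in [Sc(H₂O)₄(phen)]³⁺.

Ligand charges: water is neutral; 1,10-phenanthroline is neutral. With an overall charge of +3 the scandium centre must be in the +3 oxidation state.
Sc sits in group 3, so the d-electron count is 3 − 3 = 0.

d0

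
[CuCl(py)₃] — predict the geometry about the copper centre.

Ligand charges: each chloride is −1; pyridine is neutral. With an overall charge of 0 the copper centre must be in the +1 oxidation state.
Copper is a group-11 element; Cu(I) is therefore d¹⁰.
With 4 monodentate ligands the coordination number is 4.
A d¹⁰ ion has no crystal-field stabilisation preference between square planar and tetrahedral, so four ligands adopt the sterically favoured tetrahedral geometry.

tetrahedral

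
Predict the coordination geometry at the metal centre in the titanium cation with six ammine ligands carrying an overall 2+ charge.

Ligand charges: ammonia is neutral. With an overall charge of +2 the titanium centre must be in the +2 oxidation state.
Ti sits in group 4, so the d-electron count is 4 − 2 = 2.
Coordination number: 6.
Six donors around a single metal centre give an octahedral coordination sphere.

octahedral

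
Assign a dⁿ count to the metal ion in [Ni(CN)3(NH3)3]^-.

Ligand charges: each cyanide is −1; ammonia is neutral. With an overall charge of −1 the nickel centre must be in the +2 oxidation state.
Group 10 minus oxidation state 2 gives a d⁸ configuration.

d⁸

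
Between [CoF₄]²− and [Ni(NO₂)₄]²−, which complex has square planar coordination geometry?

For [CoF₄]²−: Each fluoride is −1; balancing the −2 overall charge requires Co(II). Co sits in group 9, so the d-electron count is 9 − 2 = 7. For a high-spin 3d d⁷ ion with weak-field ligands the small Δₜ gives little square-planar CFSE advantage, so four ligands adopt the sterically favoured tetrahedral geometry. → tetrahedral.
For [Ni(NO₂)₄]²−: Ligand charges: each nitro (N-bound nitrite) is −1. With an overall charge of −2 the nickel centre must be in the +2 oxidation state. Group 10 minus oxidation state 2 gives a d⁸ configuration. Nitro (N-bound nitrite) is a strong-field ligand (high in the spectrochemical series). A 3d d⁸ ion with strong-field ligands gains enough CFSE to favour square planar over tetrahedral. → square planar.

[Ni(NO₂)₄]²−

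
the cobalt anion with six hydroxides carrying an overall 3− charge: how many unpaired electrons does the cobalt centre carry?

0

Ligand charges: each hydroxide is −1. With an overall charge of −3 the cobalt centre must be in the +3 oxidation state.
Co sits in group 9, so the d-electron count is 9 − 3 = 6.
The spin state decides the count: Co(III) has an exceptionally large octahedral splitting and is low-spin with essentially every ligand except fluoride.
An octahedral low-spin d⁶ ion is t₂g⁶e_g⁰, giving 0 unpaired electrons.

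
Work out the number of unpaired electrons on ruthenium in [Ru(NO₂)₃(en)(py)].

1 unpaired electron

Each nitro (N-bound nitrite) is −1; ethylenediamine is neutral; pyridine is neutral; balancing the 0 overall charge requires Ru(III).
Group 8 minus oxidation state 3 gives a d⁵ configuration.
Counting donor atoms: 3×nitro (N-bound nitrite) (monodentate) → 3 donors; 1×ethylenediamine (bidentate) → 2 donors; 1×pyridine (monodentate) → 1 donor. Coordination number = 6.
The spin state decides the count: a 4d ion has a large Δₒ and is invariably low-spin.
An octahedral low-spin d⁵ ion is t₂g⁵e_g⁰, giving 1 unpaired electron.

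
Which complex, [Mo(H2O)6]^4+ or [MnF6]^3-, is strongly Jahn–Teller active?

[Mo(H2O)6]^4+: Water is neutral; balancing the +4 overall charge requires Mo(IV). Group 6 minus oxidation state 4 gives a d² configuration. The d² configuration leaves the e_g set evenly filled (or empty) — no strong Jahn–Teller driving force.
[MnF6]^3-: Each fluoride is −1; balancing the −3 overall charge requires Mn(III). Group 7 minus oxidation state 3 gives a d⁴ configuration. Fluoride is a weak-field ligand for a first-row metal, so the complex is high-spin. The t₂g³e_g¹ (high-spin) configuration has an unevenly filled e_g set; the Jahn–Teller theorem predicts a tetragonal distortion (typically axial elongation) to lift the degeneracy.

[MnF6]^3-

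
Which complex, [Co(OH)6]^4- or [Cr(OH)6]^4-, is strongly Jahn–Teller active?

[Co(OH)6]^4-: Each hydroxide is −1; balancing the −4 overall charge requires Co(II). Cobalt is a group-9 element; Co(II) is therefore d⁷. Hydroxide is a weak-field ligand for a first-row metal, so the complex is high-spin. The d⁷ configuration leaves the e_g set evenly filled (or empty) — no strong Jahn–Teller driving force.
[Cr(OH)6]^4-: Summing ligand charges against the −4 overall charge gives an oxidation state of +2 for chromium. Group 6 minus oxidation state 2 gives a d⁴ configuration. Hydroxide is a weak-field ligand for a first-row metal, so the complex is high-spin. The t₂g³e_g¹ (high-spin) configuration has an unevenly filled e_g set; the Jahn–Teller theorem predicts a tetragonal distortion (typically axial elongation) to lift the degeneracy.

[Cr(OH)6]^4-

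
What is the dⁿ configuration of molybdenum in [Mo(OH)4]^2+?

Each hydroxide is −1; balancing the +2 overall charge requires Mo(VI).
Group 6 minus oxidation state 6 gives a d⁰ configuration.

d⁰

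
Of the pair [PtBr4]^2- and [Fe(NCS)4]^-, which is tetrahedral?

[Fe(NCS)4]^-

For [PtBr4]^2-: Summing ligand charges against the −2 overall charge gives an oxidation state of +2 for platinum. Platinum is a group-10 element; Pt(II) is therefore d⁸. A 5d d⁸ ion has a large crystal-field splitting; square planar leaves the high-energy d_{x²−y²} orbital empty and maximises CFSE. → square planar.
For [Fe(NCS)4]^-: Each isothiocyanate is −1; balancing the −1 overall charge requires Fe(III). Iron is a group-8 element; Fe(III) is therefore d⁵. A high-spin d⁵ ion has zero CFSE in either geometry, so four ligands adopt the sterically favoured tetrahedral geometry. → tetrahedral.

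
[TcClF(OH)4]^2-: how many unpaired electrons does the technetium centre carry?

3

Each chloride is −1; each fluoride is −1; each hydroxide is −1; balancing the −2 overall charge requires Tc(IV).
Group 7 minus oxidation state 4 gives a d³ configuration.
In an octahedral field the d³ configuration is t₂g³e_g⁰ (only one arrangement possible), giving 3 unpaired electrons.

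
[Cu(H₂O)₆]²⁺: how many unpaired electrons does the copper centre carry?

Summing ligand charges against the +2 overall charge gives an oxidation state of +2 for copper.
Copper is a group-11 element; Cu(II) is therefore d⁹.
In an octahedral field the d⁹ configuration is t₂g⁶e_g³ (only one arrangement possible), giving 1 unpaired electron.

1 unpaired electron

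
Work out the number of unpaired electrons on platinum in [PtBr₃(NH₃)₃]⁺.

0 unpaired electrons

Summing ligand charges against the +1 overall charge gives an oxidation state of +4 for platinum.
Platinum is a group-10 element; Pt(IV) is therefore d⁶.
The spin state decides the count: a 5d ion has a large Δₒ and is invariably low-spin.
An octahedral low-spin d⁶ ion is t₂g⁶e_g⁰, giving 0 unpaired electrons.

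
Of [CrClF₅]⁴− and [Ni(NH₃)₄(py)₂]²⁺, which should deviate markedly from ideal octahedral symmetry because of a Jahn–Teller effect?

[CrClF₅]⁴−: Ligand charges: each chloride is −1; each fluoride is −1. With an overall charge of −4 the chromium centre must be in the +2 oxidation state. Chromium is a group-6 element; Cr(II) is therefore d⁴. Chloride and fluoride are weak-field ligands for a first-row metal, so the complex is high-spin. The t₂g³e_g¹ (high-spin) configuration has an unevenly filled e_g set; the Jahn–Teller theorem predicts a tetragonal distortion (typically axial elongation) to lift the degeneracy.
[Ni(NH₃)₄(py)₂]²⁺: Summing ligand charges against the +2 overall charge gives an oxidation state of +2 for nickel. Nickel is a group-10 element; Ni(II) is therefore d⁸. The d⁸ configuration leaves the e_g set evenly filled (or empty) — no strong Jahn–Teller driving force.

[CrClF₅]⁴−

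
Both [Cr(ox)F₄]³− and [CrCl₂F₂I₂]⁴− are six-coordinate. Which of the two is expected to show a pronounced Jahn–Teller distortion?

[Cr(ox)F₄]³−: Ligand charges: each oxalate is −2; each fluoride is −1. With an overall charge of −3 the chromium centre must be in the +3 oxidation state. Cr sits in group 6, so the d-electron count is 6 − 3 = 3. The d³ configuration leaves the e_g set evenly filled (or empty) — no strong Jahn–Teller driving force.
[CrCl₂F₂I₂]⁴−: Summing ligand charges against the −4 overall charge gives an oxidation state of +2 for chromium. Cr sits in group 6, so the d-electron count is 6 − 2 = 4. Chloride, fluoride, and iodide are weak-field ligands for a first-row metal, so the complex is high-spin. The t₂g³e_g¹ (high-spin) configuration has an unevenly filled e_g set; the Jahn–Teller theorem predicts a tetragonal distortion (typically axial elongation) to lift the degeneracy.

[CrCl₂F₂I₂]⁴−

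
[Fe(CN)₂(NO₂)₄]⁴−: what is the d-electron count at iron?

d6

Each cyanide is −1; each nitro (N-bound nitrite) is −1; balancing the −4 overall charge requires Fe(II).
Group 8 minus oxidation state 2 gives a d⁶ configuration.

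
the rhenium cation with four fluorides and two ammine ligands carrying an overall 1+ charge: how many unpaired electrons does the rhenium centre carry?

2 unpaired electrons

Summing ligand charges against the +1 overall charge gives an oxidation state of +5 for rhenium.
Group 7 minus oxidation state 5 gives a d² configuration.
In an octahedral field the d² configuration is t₂g²e_g⁰ (only one arrangement possible), giving 2 unpaired electrons.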